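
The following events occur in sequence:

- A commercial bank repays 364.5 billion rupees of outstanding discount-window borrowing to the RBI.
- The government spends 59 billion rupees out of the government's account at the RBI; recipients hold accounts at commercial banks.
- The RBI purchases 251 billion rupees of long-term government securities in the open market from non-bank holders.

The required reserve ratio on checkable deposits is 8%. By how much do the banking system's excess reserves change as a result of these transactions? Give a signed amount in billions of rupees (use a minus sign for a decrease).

-79.3 billion

Discount-window repayment 364.5 billion rupees: reserves −364.5B, deposits 0.
Government spending 59 billion rupees: reserves +59B, deposits +59B.
Asset purchase (from non-banks) 251 billion rupees: reserves +251B, deposits +251B.
Totals: Δreserves = −54.5B, Δdeposits = +310B.
Δrequired reserves = 8% × +310B = +24.8B.
Δexcess reserves = Δreserves − Δrequired = −54.5B − (+24.8B) = -79.3 billion.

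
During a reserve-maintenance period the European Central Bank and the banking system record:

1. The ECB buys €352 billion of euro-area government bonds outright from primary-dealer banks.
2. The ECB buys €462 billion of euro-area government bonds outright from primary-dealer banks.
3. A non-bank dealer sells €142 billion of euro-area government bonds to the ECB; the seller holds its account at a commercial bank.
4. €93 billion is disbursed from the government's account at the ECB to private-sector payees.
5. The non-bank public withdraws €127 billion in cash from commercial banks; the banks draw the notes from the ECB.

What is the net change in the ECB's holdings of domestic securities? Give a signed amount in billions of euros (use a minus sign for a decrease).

+€956 billion

OMO purchase (from banks) €352 billion: securities added to the ECB's portfolio → +€352B.
OMO purchase (from banks) €462 billion: securities added to the ECB's portfolio → +€462B.
Asset purchase (from non-banks) €142 billion: securities added to the ECB's portfolio → +€142B.
Government spending €93 billion: the ECB's securities portfolio is untouched → 0.
Currency withdrawal €127 billion: the ECB's securities portfolio is untouched → 0.
Net: 352 + 462 + 142 + 0 + 0 = +€956 billion.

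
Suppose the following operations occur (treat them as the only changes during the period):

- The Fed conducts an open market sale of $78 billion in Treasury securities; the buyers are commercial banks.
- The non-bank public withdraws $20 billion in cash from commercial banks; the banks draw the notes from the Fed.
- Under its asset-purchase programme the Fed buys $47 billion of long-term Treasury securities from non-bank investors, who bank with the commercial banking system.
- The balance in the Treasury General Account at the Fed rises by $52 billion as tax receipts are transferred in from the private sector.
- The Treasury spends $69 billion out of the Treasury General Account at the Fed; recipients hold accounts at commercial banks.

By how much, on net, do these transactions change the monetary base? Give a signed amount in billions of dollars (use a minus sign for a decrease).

-$14 billion

OMO sale (to banks) $78 billion: Fed balance sheet contracts → −$78B.
Currency withdrawal $20 billion: just a shift between currency and reserves — both are base money → 0.
Asset purchase (from non-banks) $47 billion: Fed balance sheet expands → +$47B.
Government account inflow $52 billion: reserves shift to a non-base liability → −$52B.
Government spending $69 billion: a non-base liability converts back to reserves → +$69B.
Net: −78 + 0 + 47 − 52 + 69 = -$14 billion.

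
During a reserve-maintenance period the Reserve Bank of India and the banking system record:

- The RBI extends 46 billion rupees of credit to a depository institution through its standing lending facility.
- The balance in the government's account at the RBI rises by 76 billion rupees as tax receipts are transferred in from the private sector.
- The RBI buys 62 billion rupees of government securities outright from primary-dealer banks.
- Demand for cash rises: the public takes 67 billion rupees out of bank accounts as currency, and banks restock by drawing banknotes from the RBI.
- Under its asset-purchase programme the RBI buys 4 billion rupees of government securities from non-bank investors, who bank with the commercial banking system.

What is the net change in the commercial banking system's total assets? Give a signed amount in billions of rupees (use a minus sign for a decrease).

Discount-window loan 46 billion rupees: bank balance sheets expand → +46B.
Government account inflow 76 billion rupees: bank balance sheets shrink → −76B.
OMO purchase (from banks) 62 billion rupees: just an asset swap on bank balance sheets → 0.
Currency withdrawal 67 billion rupees: bank balance sheets shrink → −67B.
Asset purchase (from non-banks) 4 billion rupees: bank balance sheets expand → +4B.
Net: 46 − 76 + 0 − 67 + 4 = -93 billion.

-93 billion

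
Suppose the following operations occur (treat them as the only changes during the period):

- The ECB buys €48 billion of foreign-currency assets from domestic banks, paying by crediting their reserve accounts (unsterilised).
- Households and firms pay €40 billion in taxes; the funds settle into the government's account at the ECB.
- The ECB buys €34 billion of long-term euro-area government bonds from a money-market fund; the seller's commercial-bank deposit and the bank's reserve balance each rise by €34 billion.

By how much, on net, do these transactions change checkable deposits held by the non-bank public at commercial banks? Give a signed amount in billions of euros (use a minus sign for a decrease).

-€6 billion

FX purchase €48 billion: the counterparty is a bank, so public deposits are unchanged → 0.
Government account inflow €40 billion: non-bank counterparties' bank balances fall → −€40B.
Asset purchase (from non-banks) €34 billion: non-bank counterparties' bank balances rise → +€34B.
Net: 0 − 40 + 34 = -€6 billion.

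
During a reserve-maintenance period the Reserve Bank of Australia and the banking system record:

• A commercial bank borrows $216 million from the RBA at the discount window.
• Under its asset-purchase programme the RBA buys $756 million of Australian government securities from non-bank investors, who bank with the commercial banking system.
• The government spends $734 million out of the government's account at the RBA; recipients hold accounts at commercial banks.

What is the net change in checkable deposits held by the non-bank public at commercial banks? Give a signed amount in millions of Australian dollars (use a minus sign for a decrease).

Discount-window loan $216 million: the counterparty is a bank, so public deposits are unchanged → 0.
Asset purchase (from non-banks) $756 million: non-bank counterparties' bank balances rise → +$756M.
Government spending $734 million: non-bank counterparties' bank balances rise → +$734M.
Net: 0 + 756 + 734 = +$1490 million.

+$1490 million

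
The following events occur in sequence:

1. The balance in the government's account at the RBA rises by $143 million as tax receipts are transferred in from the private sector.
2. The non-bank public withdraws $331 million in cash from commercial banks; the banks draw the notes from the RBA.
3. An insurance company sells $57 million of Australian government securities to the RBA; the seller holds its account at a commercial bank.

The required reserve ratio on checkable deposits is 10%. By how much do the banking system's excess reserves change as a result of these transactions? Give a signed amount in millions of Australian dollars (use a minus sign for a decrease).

-$375.3 million

Government account inflow $143 million: reserves −$143M, deposits −$143M.
Currency withdrawal $331 million: reserves −$331M, deposits −$331M.
Asset purchase (from non-banks) $57 million: reserves +$57M, deposits +$57M.
Totals: Δreserves = −$417M, Δdeposits = −$417M.
Δrequired reserves = 10% × −$417M = −$41.7M.
Δexcess reserves = Δreserves − Δrequired = −$417M − (−$41.7M) = -$375.3 million.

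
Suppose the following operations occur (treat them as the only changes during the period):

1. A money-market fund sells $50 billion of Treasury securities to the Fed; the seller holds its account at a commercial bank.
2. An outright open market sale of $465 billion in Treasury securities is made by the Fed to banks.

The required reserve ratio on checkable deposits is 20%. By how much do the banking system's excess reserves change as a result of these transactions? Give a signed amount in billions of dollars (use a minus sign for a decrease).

Asset purchase (from non-banks) $50 billion: reserves +$50B, deposits +$50B.
OMO sale (to banks) $465 billion: reserves −$465B, deposits 0.
Totals: Δreserves = −$415B, Δdeposits = +$50B.
Δrequired reserves = 20% × +$50B = +$10B.
Δexcess reserves = Δreserves − Δrequired = −$415B − (+$10B) = -$425 billion.

-$425 billion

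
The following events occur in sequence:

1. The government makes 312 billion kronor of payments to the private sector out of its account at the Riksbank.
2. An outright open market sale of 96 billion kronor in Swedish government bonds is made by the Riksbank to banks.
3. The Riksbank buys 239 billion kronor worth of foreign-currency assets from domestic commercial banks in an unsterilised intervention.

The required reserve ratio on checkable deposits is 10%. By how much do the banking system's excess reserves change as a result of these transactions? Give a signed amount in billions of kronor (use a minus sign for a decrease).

+423.8 billion

Government spending 312 billion kronor: reserves +312B, deposits +312B.
OMO sale (to banks) 96 billion kronor: reserves −96B, deposits 0.
FX purchase 239 billion kronor: reserves +239B, deposits 0.
Totals: Δreserves = +455B, Δdeposits = +312B.
Δrequired reserves = 10% × +312B = +31.2B.
Δexcess reserves = Δreserves − Δrequired = +455B − (+31.2B) = +423.8 billion.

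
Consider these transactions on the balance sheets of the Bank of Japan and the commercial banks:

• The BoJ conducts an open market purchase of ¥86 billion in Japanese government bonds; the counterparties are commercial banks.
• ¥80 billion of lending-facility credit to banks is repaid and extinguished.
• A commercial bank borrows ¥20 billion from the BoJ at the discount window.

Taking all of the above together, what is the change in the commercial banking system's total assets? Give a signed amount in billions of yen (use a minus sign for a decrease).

BoJ balance sheet:
  Assets:      Securities +¥86B, Loans to banks −¥60B
  Liabilities: Bank reserves +¥26B
Commercial banking system:
  Assets:      Reserves at CB +¥26B, Securities −¥86B
  Liabilities: Borrowings from CB −¥60B
Change in total bank assets = -¥60 billion.

-¥60 billion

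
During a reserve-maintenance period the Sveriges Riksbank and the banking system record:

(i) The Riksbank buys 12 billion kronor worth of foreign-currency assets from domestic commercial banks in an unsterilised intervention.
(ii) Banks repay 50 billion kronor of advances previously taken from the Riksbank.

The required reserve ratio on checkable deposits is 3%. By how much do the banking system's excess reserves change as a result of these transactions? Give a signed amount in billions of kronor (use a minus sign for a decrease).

-38 billion

FX purchase 12 billion kronor: reserves +12B, deposits 0.
Discount-window repayment 50 billion kronor: reserves −50B, deposits 0.
Totals: Δreserves = −38B, Δdeposits = 0.
Δrequired reserves = 3% × 0 = 0.
Δexcess reserves = Δreserves − Δrequired = −38B − (0) = -38 billion.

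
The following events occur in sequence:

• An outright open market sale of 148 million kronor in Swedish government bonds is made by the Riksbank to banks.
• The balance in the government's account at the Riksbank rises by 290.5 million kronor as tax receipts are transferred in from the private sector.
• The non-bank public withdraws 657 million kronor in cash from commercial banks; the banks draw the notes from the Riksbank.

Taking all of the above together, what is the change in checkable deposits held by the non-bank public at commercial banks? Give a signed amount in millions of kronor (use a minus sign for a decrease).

OMO sale (to banks) 148 million kronor: the counterparty is a bank, so public deposits are unchanged → 0.
Government account inflow 290.5 million kronor: non-bank counterparties' bank balances fall → −290.5M.
Currency withdrawal 657 million kronor: non-bank counterparties' bank balances fall → −657M.
Net: 0 − 290.5 − 657 = -947.5 million.

-947.5 million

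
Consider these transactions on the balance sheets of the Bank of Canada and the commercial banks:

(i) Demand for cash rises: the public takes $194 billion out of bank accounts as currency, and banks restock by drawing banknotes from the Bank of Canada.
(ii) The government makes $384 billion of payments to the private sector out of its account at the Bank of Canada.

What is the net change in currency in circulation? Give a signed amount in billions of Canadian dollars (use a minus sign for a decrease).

Bank of Canada balance sheet:
  Assets:      no change
  Liabilities: Bank reserves +$190B, Currency in circulation +$194B, Government deposits −$384B
Commercial banking system:
  Assets:      Reserves at CB +$190B
  Liabilities: Checkable deposits +$190B
So the change in currency in circulation is +$194 billion.

+$194 billion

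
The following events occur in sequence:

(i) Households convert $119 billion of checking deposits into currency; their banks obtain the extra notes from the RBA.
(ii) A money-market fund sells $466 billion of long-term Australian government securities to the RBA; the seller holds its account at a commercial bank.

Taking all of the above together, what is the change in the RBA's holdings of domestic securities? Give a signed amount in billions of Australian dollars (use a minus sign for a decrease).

+$466 billion

Currency withdrawal $119 billion: the RBA's securities portfolio is untouched → 0.
Asset purchase (from non-banks) $466 billion: securities added to the RBA's portfolio → +$466B.
Net: 0 + 466 = +$466 billion.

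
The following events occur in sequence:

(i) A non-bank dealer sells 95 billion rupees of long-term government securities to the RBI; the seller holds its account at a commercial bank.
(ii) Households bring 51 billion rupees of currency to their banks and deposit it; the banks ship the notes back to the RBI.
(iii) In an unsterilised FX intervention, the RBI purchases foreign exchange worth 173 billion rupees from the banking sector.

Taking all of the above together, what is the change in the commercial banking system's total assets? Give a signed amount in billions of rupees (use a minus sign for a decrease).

+146 billion

Asset purchase (from non-banks) 95 billion rupees: bank balance sheets expand → +95B.
Currency deposit 51 billion rupees: bank balance sheets expand → +51B.
FX purchase 173 billion rupees: just an asset swap on bank balance sheets → 0.
Net: 95 + 51 + 0 = +146 billion.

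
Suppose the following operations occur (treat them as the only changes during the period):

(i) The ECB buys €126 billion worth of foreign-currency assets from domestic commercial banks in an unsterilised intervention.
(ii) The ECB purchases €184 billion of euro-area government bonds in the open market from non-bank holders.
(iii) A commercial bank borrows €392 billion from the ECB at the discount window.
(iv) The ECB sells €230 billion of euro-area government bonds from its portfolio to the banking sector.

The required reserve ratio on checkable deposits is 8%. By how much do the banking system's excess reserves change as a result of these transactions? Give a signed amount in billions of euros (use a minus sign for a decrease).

+€457.28 billion

FX purchase €126 billion: reserves +€126B, deposits 0.
Asset purchase (from non-banks) €184 billion: reserves +€184B, deposits +€184B.
Discount-window loan €392 billion: reserves +€392B, deposits 0.
OMO sale (to banks) €230 billion: reserves −€230B, deposits 0.
Totals: Δreserves = +€472B, Δdeposits = +€184B.
Δrequired reserves = 8% × +€184B = +€14.72B.
Δexcess reserves = Δreserves − Δrequired = +€472B − (+€14.72B) = +€457.28 billion.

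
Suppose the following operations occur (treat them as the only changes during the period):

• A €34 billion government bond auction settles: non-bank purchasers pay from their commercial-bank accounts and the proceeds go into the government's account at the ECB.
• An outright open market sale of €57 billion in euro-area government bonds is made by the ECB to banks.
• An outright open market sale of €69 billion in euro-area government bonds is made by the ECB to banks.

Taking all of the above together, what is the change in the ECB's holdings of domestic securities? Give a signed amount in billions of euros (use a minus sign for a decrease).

-€126 billion

ECB balance sheet:
  Assets:      Securities −€126B
  Liabilities: Bank reserves −€160B, Government deposits +€34B
Commercial banking system:
  Assets:      Reserves at CB −€160B, Securities +€126B
  Liabilities: Checkable deposits −€34B
So the change in the ECB's holdings of domestic securities is -€126 billion.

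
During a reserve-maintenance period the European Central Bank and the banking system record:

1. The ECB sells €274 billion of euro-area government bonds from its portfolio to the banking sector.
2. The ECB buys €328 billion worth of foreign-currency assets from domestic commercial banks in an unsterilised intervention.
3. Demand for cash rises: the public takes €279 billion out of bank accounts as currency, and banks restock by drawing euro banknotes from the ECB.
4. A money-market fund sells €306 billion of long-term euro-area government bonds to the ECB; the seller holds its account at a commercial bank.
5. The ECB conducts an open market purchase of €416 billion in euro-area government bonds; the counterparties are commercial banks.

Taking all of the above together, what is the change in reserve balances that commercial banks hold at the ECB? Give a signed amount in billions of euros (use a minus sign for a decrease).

+€497 billion

ECB balance sheet:
  Assets:      Securities +€448B, Foreign assets +€328B
  Liabilities: Bank reserves +€497B, Currency in circulation +€279B
Commercial banking system:
  Assets:      Reserves at CB +€497B, Securities −€142B, Foreign assets −€328B
  Liabilities: Checkable deposits +€27B
So the change in reserve balances that commercial banks hold at the ECB is +€497 billion.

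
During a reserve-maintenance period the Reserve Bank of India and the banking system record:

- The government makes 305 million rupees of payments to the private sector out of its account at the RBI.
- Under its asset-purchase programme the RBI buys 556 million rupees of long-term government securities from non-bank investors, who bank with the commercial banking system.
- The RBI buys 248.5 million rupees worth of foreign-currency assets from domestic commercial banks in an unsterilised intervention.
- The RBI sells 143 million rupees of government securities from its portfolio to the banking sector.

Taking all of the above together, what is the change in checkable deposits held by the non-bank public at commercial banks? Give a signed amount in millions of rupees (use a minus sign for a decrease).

Government spending 305 million rupees: non-bank counterparties' bank balances rise → +305M.
Asset purchase (from non-banks) 556 million rupees: non-bank counterparties' bank balances rise → +556M.
FX purchase 248.5 million rupees: the counterparty is a bank, so public deposits are unchanged → 0.
OMO sale (to banks) 143 million rupees: the counterparty is a bank, so public deposits are unchanged → 0.
Net: 305 + 556 + 0 + 0 = +861 million.

+861 million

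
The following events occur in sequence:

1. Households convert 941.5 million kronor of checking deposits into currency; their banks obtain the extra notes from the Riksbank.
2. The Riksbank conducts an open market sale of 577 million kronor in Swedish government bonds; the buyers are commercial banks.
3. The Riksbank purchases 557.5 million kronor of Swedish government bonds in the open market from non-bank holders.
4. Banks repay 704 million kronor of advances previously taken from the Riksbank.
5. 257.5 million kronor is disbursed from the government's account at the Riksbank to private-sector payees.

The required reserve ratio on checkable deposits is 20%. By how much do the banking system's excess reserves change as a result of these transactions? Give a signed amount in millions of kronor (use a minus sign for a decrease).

-1382.2 million

Currency withdrawal 941.5 million kronor: reserves −941.5M, deposits −941.5M.
OMO sale (to banks) 577 million kronor: reserves −577M, deposits 0.
Asset purchase (from non-banks) 557.5 million kronor: reserves +557.5M, deposits +557.5M.
Discount-window repayment 704 million kronor: reserves −704M, deposits 0.
Government spending 257.5 million kronor: reserves +257.5M, deposits +257.5M.
Totals: Δreserves = −1407.5M, Δdeposits = −126.5M.
Δrequired reserves = 20% × −126.5M = −25.3M.
Δexcess reserves = Δreserves − Δrequired = −1407.5M − (−25.3M) = -1382.2 million.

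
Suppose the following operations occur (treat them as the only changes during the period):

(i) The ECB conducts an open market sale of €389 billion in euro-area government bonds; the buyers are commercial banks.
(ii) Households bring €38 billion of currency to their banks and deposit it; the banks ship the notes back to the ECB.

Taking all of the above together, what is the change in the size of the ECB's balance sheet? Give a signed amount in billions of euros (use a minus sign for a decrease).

-€389 billion

OMO sale (to banks) €389 billion: an ECB asset is shed → −€389B.
Currency deposit €38 billion: only the composition of liabilities changes → 0.
Net: −389 + 0 = -€389 billion.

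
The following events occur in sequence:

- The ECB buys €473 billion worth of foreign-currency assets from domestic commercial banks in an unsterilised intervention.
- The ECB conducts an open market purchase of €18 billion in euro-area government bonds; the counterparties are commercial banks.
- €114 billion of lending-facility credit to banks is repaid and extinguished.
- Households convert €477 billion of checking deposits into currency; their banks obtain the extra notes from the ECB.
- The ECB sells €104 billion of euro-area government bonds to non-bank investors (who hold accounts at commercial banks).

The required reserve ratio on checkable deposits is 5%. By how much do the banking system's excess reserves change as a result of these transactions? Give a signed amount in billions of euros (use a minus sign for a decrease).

-€174.95 billion

FX purchase €473 billion: reserves +€473B, deposits 0.
OMO purchase (from banks) €18 billion: reserves +€18B, deposits 0.
Discount-window repayment €114 billion: reserves −€114B, deposits 0.
Currency withdrawal €477 billion: reserves −€477B, deposits −€477B.
Asset sale (to non-banks) €104 billion: reserves −€104B, deposits −€104B.
Totals: Δreserves = −€204B, Δdeposits = −€581B.
Δrequired reserves = 5% × −€581B = −€29.05B.
Δexcess reserves = Δreserves − Δrequired = −€204B − (−€29.05B) = -€174.95 billion.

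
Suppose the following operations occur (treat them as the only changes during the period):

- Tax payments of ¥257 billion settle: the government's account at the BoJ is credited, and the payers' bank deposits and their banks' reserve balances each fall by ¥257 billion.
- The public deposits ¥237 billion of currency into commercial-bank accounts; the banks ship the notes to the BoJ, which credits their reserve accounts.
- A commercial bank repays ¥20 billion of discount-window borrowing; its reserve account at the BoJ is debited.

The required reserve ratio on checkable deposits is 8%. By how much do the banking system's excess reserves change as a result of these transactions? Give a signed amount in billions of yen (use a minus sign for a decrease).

Government account inflow ¥257 billion: reserves −¥257B, deposits −¥257B.
Currency deposit ¥237 billion: reserves +¥237B, deposits +¥237B.
Discount-window repayment ¥20 billion: reserves −¥20B, deposits 0.
Totals: Δreserves = −¥40B, Δdeposits = −¥20B.
Δrequired reserves = 8% × −¥20B = −¥1.6B.
Δexcess reserves = Δreserves − Δrequired = −¥40B − (−¥1.6B) = -¥38.4 billion.

-¥38.4 billion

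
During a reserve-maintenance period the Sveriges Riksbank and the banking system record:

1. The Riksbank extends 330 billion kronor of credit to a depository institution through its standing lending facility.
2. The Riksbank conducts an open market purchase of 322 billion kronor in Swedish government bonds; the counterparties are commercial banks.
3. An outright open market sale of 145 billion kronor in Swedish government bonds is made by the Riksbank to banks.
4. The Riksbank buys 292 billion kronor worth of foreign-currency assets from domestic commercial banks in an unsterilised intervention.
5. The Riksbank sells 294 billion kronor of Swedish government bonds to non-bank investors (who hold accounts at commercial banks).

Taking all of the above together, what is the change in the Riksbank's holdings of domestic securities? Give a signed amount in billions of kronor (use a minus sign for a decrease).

-117 billion

Riksbank balance sheet:
  Assets:      Securities −117B, Loans to banks +330B, Foreign assets +292B
  Liabilities: Bank reserves +505B
Commercial banking system:
  Assets:      Reserves at CB +505B, Securities −177B, Foreign assets −292B
  Liabilities: Checkable deposits −294B, Borrowings from CB +330B
So the change in the Riksbank's holdings of domestic securities is -117 billion.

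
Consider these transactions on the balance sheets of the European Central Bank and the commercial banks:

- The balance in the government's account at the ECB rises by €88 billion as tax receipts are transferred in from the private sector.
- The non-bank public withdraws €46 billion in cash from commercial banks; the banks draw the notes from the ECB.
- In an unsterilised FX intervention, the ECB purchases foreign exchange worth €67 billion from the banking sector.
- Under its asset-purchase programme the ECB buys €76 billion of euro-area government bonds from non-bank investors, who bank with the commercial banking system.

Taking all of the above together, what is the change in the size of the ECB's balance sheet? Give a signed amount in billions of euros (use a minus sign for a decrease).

ECB balance sheet:
  Assets:      Securities +€76B, Foreign assets +€67B
  Liabilities: Bank reserves +€9B, Currency in circulation +€46B, Government deposits +€88B
Commercial banking system:
  Assets:      Reserves at CB +€9B, Foreign assets −€67B
  Liabilities: Checkable deposits −€58B
Change in total ECB assets = +€143 billion.

+€143 billion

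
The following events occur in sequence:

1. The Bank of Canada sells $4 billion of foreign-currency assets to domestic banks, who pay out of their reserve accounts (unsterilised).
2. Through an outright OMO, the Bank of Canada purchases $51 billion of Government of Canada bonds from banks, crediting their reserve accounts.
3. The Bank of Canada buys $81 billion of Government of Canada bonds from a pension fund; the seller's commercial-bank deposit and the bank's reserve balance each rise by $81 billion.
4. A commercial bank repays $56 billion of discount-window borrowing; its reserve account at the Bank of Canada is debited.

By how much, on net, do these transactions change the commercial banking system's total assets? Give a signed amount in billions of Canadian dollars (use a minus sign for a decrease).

Bank of Canada balance sheet:
  Assets:      Securities +$132B, Loans to banks −$56B, Foreign assets −$4B
  Liabilities: Bank reserves +$72B
Commercial banking system:
  Assets:      Reserves at CB +$72B, Securities −$51B, Foreign assets +$4B
  Liabilities: Checkable deposits +$81B, Borrowings from CB −$56B
Change in total bank assets = +$25 billion.

+$25 billion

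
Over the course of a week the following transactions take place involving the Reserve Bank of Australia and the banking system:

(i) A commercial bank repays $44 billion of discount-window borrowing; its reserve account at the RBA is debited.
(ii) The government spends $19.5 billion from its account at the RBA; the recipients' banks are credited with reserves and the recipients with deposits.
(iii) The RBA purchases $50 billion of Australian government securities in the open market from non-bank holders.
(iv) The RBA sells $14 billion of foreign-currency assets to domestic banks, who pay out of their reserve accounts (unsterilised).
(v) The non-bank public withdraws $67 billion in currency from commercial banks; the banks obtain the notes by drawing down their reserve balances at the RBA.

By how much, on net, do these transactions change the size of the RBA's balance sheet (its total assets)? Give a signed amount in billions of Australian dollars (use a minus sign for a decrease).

RBA balance sheet:
  Assets:      Securities +$50B, Loans to banks −$44B, Foreign assets −$14B
  Liabilities: Bank reserves −$55.5B, Currency in circulation +$67B, Government deposits −$19.5B
Change in total RBA assets = -$8 billion.

-$8 billion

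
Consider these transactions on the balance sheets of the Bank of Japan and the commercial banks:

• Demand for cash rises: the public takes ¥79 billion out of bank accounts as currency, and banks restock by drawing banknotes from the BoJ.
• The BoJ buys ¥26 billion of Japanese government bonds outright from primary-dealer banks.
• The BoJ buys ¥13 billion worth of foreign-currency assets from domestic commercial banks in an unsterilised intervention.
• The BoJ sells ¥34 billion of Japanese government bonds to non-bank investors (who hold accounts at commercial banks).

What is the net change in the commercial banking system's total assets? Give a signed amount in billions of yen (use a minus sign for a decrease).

Currency withdrawal ¥79 billion: bank balance sheets shrink → −¥79B.
OMO purchase (from banks) ¥26 billion: just an asset swap on bank balance sheets → 0.
FX purchase ¥13 billion: just an asset swap on bank balance sheets → 0.
Asset sale (to non-banks) ¥34 billion: bank balance sheets shrink → −¥34B.
Net: −79 + 0 + 0 − 34 = -¥113 billion.

-¥113 billion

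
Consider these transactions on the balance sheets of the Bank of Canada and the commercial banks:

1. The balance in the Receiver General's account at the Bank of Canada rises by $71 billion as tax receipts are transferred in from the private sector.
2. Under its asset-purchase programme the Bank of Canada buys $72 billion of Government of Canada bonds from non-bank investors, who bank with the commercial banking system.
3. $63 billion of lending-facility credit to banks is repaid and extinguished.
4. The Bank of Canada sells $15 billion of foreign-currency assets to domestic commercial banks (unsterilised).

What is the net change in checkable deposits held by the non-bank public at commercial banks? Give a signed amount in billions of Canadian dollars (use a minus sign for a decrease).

+$1 billion

Government account inflow $71 billion: non-bank counterparties' bank balances fall → −$71B.
Asset purchase (from non-banks) $72 billion: non-bank counterparties' bank balances rise → +$72B.
Discount-window repayment $63 billion: the counterparty is a bank, so public deposits are unchanged → 0.
FX sale $15 billion: the counterparty is a bank, so public deposits are unchanged → 0.
Net: −71 + 72 + 0 + 0 = +$1 billion.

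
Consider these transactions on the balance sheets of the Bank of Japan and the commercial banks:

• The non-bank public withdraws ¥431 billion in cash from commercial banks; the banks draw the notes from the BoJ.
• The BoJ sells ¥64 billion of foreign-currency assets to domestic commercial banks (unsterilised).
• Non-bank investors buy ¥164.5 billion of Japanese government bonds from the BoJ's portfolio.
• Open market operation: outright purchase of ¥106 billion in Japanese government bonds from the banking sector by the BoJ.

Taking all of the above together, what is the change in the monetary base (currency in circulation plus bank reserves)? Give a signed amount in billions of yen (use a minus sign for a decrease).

Currency withdrawal ¥431 billion: just a shift between currency and reserves — both are base money → 0.
FX sale ¥64 billion: BoJ balance sheet contracts → −¥64B.
Asset sale (to non-banks) ¥164.5 billion: BoJ balance sheet contracts → −¥164.5B.
OMO purchase (from banks) ¥106 billion: BoJ balance sheet expands → +¥106B.
Net: 0 − 64 − 164.5 + 106 = -¥122.5 billion.

-¥122.5 billion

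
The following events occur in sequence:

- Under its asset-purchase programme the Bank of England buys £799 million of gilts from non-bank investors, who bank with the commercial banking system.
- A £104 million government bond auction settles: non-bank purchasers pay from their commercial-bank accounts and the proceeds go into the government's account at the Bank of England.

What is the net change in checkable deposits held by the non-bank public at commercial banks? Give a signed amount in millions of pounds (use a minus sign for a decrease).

Asset purchase (from non-banks) £799 million: non-bank counterparties' bank balances rise → +£799M.
Government account inflow £104 million: non-bank counterparties' bank balances fall → −£104M.
Net: 799 − 104 = +£695 million.

+£695 million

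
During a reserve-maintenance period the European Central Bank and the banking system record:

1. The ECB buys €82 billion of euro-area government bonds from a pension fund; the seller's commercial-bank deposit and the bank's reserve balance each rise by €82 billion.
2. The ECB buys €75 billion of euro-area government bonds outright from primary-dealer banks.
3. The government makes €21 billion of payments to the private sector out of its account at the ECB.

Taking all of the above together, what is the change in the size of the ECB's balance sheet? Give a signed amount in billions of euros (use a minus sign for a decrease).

+€157 billion

Asset purchase (from non-banks) €82 billion: an ECB asset is acquired → +€82B.
OMO purchase (from banks) €75 billion: an ECB asset is acquired → +€75B.
Government spending €21 billion: only the composition of liabilities changes → 0.
Net: 82 + 75 + 0 = +€157 billion.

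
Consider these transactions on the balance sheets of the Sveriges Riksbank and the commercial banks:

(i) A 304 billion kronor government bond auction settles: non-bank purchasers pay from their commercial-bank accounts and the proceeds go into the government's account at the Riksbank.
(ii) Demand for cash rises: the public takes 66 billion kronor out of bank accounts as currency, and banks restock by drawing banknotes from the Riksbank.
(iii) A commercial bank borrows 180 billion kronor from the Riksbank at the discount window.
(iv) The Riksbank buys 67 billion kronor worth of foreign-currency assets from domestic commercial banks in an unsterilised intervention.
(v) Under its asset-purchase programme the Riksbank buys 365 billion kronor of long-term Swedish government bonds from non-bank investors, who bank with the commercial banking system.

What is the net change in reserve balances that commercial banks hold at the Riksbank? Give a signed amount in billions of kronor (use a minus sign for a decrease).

+242 billion

Riksbank balance sheet:
  Assets:      Securities +365B, Loans to banks +180B, Foreign assets +67B
  Liabilities: Bank reserves +242B, Currency in circulation +66B, Government deposits +304B
So the change in reserve balances that commercial banks hold at the Riksbank is +242 billion.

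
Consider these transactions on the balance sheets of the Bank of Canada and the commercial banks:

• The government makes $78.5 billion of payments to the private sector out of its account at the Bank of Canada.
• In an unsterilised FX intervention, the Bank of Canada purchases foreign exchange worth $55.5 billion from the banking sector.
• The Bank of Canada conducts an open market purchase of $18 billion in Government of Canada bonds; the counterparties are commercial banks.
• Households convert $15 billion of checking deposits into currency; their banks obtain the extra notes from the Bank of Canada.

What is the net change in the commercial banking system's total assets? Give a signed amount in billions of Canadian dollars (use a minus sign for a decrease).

+$63.5 billion

Bank of Canada balance sheet:
  Assets:      Securities +$18B, Foreign assets +$55.5B
  Liabilities: Bank reserves +$137B, Currency in circulation +$15B, Government deposits −$78.5B
Commercial banking system:
  Assets:      Reserves at CB +$137B, Securities −$18B, Foreign assets −$55.5B
  Liabilities: Checkable deposits +$63.5B
Change in total bank assets = +$63.5 billion.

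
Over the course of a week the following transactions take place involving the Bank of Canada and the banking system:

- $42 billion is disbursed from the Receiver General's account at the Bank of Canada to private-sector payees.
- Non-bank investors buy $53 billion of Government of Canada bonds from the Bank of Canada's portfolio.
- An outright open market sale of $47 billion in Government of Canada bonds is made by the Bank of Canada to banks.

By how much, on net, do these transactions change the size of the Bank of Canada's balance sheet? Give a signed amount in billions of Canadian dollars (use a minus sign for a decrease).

Bank of Canada balance sheet:
  Assets:      Securities −$100B
  Liabilities: Bank reserves −$58B, Government deposits −$42B
Commercial banking system:
  Assets:      Reserves at CB −$58B, Securities +$47B
  Liabilities: Checkable deposits −$11B
Change in total Bank of Canada assets = -$100 billion.

-$100 billion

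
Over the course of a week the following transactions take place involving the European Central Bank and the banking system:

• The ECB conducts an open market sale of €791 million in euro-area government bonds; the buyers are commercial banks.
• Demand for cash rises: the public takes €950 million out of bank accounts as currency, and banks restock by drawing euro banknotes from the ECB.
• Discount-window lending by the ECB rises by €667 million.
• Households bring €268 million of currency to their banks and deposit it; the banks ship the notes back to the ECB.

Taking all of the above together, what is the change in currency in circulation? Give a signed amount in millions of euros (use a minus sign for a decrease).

OMO sale (to banks) €791 million: no currency enters or leaves circulation → 0.
Currency withdrawal €950 million: notes leave the central bank → +€950M.
Discount-window loan €667 million: no currency enters or leaves circulation → 0.
Currency deposit €268 million: notes return to the central bank → −€268M.
Net: 0 + 950 + 0 − 268 = +€682 million.

+€682 million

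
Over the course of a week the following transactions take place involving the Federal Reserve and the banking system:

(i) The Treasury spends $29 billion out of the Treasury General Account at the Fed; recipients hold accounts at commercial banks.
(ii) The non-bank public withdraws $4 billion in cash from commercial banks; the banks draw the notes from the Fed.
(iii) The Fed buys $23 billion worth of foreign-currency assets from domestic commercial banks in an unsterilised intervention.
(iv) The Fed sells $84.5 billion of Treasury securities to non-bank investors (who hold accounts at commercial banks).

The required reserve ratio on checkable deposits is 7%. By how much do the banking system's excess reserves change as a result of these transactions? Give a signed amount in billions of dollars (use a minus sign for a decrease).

-$32.335 billion

Government spending $29 billion: reserves +$29B, deposits +$29B.
Currency withdrawal $4 billion: reserves −$4B, deposits −$4B.
FX purchase $23 billion: reserves +$23B, deposits 0.
Asset sale (to non-banks) $84.5 billion: reserves −$84.5B, deposits −$84.5B.
Totals: Δreserves = −$36.5B, Δdeposits = −$59.5B.
Δrequired reserves = 7% × −$59.5B = −$4.165B.
Δexcess reserves = Δreserves − Δrequired = −$36.5B − (−$4.165B) = -$32.335 billion.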